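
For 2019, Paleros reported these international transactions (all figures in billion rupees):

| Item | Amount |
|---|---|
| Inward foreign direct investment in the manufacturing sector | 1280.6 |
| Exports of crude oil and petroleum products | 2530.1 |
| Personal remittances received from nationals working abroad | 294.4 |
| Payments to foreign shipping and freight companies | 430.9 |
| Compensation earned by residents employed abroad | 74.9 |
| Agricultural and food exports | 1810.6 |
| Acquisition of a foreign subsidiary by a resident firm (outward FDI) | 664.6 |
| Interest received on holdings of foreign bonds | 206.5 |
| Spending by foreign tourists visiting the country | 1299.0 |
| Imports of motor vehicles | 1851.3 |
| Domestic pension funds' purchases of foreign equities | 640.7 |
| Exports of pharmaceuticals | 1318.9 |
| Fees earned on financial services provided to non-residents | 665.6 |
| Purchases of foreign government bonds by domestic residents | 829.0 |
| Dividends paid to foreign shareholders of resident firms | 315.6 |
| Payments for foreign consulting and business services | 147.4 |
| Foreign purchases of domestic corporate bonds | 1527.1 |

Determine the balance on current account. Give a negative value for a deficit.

Goods: -1851.3 + 1318.9 + 1810.6 + 2530.1 = 3808.3
Services: 665.6 - 430.9 + 1299.0 - 147.4 = 1386.3
Primary income: -315.6 + 206.5 + 74.9 = -34.2
Secondary income: 294.4
Current account = 3808.3 + 1386.3 + (-34.2) + 294.4 = 5454.8
(Excluded from the current account — financial account: inward foreign direct investment in the manufacturing sector 1280.6, acquisition of a foreign subsidiary by a resident firm (outward FDI) 664.6, domestic pension funds' purchases of foreign equities 640.7, purchases of foreign government bonds by domestic residents 829.0, foreign purchases of domestic corporate bonds 1527.1.)

5454.8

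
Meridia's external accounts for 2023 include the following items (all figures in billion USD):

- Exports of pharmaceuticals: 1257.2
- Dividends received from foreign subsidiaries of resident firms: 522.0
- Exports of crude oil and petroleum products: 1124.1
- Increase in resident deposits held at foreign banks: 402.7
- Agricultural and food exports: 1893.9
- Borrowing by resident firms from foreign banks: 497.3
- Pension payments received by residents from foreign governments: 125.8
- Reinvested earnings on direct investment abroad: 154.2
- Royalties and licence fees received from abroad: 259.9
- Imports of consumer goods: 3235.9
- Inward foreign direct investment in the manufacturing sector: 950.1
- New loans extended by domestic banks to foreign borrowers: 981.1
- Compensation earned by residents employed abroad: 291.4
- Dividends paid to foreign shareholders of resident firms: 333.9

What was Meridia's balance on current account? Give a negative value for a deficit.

2058.7

Goods: -3235.9 + 1257.2 + 1893.9 + 1124.1 = 1039.3
Services: 259.9
Primary income: -333.9 + 154.2 + 522.0 + 291.4 = 633.7
Secondary income: 125.8
Current account = 1039.3 + 259.9 + 633.7 + 125.8 = 2058.7
(Excluded from the current account — financial account: increase in resident deposits held at foreign banks 402.7, borrowing by resident firms from foreign banks 497.3, inward foreign direct investment in the manufacturing sector 950.1, new loans extended by domestic banks to foreign borrowers 981.1.)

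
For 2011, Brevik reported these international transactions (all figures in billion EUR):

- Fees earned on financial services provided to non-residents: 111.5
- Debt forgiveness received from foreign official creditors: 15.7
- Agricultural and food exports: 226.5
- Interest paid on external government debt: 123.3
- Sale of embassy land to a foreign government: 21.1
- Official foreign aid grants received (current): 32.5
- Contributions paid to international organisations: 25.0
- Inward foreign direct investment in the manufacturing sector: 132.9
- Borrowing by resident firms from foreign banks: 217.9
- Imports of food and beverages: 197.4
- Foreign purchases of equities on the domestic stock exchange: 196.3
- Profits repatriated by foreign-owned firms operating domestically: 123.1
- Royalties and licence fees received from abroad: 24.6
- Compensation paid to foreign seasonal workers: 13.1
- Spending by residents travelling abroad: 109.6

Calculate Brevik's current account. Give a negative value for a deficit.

-196.4

Goods: -197.4 + 226.5 = 29.1
Services: 111.5 - 109.6 + 24.6 = 26.5
Primary income: -123.1 - 123.3 - 13.1 = -259.5
Secondary income: 32.5 - 25.0 = 7.5
Current account = 29.1 + 26.5 + (-259.5) + 7.5 = -196.4
(Excluded from the current account — capital account: debt forgiveness received from foreign official creditors 15.7, sale of embassy land to a foreign government 21.1; financial account: inward foreign direct investment in the manufacturing sector 132.9, borrowing by resident firms from foreign banks 217.9, foreign purchases of equities on the domestic stock exchange 196.3.)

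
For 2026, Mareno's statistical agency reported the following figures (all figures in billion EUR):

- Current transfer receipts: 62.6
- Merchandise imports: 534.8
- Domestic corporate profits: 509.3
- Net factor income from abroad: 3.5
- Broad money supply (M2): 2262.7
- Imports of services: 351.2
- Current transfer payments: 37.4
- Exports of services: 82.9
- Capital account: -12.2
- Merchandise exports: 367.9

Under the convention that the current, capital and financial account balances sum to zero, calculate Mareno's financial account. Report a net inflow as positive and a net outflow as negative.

Goods balance = 367.9 - 534.8 = -166.9
Services balance = 82.9 - 351.2 = -268.3
Trade balance (goods + services) = -166.9 + (-268.3) = -435.2
Net primary income = 3.5
Net secondary income = 62.6 - 37.4 = 25.2
Current account = -435.2 + 3.5 + 25.2 = -406.5
Financial account = -(-406.5 + (-12.2)) = 418.7

418.7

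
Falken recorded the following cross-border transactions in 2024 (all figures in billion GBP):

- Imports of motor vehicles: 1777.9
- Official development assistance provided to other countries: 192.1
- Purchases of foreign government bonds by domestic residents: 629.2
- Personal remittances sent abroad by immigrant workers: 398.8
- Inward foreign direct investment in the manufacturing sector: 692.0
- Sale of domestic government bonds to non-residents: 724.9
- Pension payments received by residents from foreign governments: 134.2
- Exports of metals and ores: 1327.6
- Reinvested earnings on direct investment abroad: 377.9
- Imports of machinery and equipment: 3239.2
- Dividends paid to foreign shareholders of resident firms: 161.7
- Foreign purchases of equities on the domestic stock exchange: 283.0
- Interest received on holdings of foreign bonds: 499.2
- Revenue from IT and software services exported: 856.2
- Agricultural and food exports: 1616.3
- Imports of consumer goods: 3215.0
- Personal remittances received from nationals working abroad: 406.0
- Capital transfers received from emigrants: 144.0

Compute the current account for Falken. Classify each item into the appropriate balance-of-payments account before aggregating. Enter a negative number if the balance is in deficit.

Goods: 1616.3 + 1327.6 - 3215.0 - 3239.2 - 1777.9 = -5288.2
Services: 856.2
Primary income: 499.2 - 161.7 + 377.9 = 715.4
Secondary income: 406.0 + 134.2 - 192.1 - 398.8 = -50.7
Current account = (-5288.2) + 856.2 + 715.4 + (-50.7) = -3767.3
(Excluded from the current account — financial account: purchases of foreign government bonds by domestic residents 629.2, inward foreign direct investment in the manufacturing sector 692.0, sale of domestic government bonds to non-residents 724.9, foreign purchases of equities on the domestic stock exchange 283.0; capital account: capital transfers received from emigrants 144.0.)

-3767.3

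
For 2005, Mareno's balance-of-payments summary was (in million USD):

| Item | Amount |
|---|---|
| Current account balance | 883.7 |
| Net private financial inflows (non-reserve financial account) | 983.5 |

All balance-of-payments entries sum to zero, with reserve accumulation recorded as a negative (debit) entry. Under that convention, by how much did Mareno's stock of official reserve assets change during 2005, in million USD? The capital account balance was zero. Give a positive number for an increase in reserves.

1867.2

Official reserve transactions balance = -(883.7 + 983.5) = -1867.2
An accumulation of reserves is recorded as a debit (negative entry), so the change in the stock of reserves is the negative of that balance.
Change in official reserves = -(-1867.2) = 1867.2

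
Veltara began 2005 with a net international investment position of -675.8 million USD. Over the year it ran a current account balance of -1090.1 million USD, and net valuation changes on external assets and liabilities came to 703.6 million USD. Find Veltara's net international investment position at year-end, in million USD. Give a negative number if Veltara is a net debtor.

-1062.3

Change in NIIP = current account + net valuation change = -1090.1 + 703.6 = -386.5
End-of-year NIIP = -675.8 + (-386.5) = -1062.3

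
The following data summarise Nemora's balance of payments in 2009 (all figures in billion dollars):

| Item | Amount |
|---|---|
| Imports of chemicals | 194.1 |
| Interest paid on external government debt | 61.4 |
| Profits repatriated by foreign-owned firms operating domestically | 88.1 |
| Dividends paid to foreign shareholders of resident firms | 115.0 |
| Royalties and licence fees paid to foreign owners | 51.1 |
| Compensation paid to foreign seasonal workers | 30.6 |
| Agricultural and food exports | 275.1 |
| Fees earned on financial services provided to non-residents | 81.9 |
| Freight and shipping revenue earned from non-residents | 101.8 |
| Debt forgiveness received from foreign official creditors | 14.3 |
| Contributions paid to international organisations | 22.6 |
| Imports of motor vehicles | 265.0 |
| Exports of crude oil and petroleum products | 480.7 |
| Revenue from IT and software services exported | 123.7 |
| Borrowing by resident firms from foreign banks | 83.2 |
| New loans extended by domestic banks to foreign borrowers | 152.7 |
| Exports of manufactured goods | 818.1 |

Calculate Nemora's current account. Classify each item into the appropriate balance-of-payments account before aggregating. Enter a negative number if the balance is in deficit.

Goods: -265.0 - 194.1 + 480.7 + 818.1 + 275.1 = 1114.8
Services: 101.8 - 51.1 + 81.9 + 123.7 = 256.3
Primary income: -30.6 - 115.0 - 88.1 - 61.4 = -295.1
Secondary income: -22.6
Current account = 1114.8 + 256.3 + (-295.1) + (-22.6) = 1053.4
(Excluded from the current account — capital account: debt forgiveness received from foreign official creditors 14.3; financial account: borrowing by resident firms from foreign banks 83.2, new loans extended by domestic banks to foreign borrowers 152.7.)

1053.4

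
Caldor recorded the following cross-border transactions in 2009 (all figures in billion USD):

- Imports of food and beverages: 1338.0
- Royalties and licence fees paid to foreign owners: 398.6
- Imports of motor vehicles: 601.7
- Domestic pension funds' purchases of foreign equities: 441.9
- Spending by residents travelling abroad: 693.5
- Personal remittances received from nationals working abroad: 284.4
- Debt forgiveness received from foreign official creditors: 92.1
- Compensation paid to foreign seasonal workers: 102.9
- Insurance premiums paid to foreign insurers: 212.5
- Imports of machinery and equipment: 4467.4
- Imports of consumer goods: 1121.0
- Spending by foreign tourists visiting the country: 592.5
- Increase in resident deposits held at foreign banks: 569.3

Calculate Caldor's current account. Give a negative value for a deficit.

Goods: -1121.0 - 1338.0 - 4467.4 - 601.7 = -7528.1
Services: 592.5 - 693.5 - 398.6 - 212.5 = -712.1
Primary income: -102.9
Secondary income: 284.4
Current account = (-7528.1) + (-712.1) + (-102.9) + 284.4 = -8058.7
(Excluded from the current account — financial account: domestic pension funds' purchases of foreign equities 441.9, increase in resident deposits held at foreign banks 569.3; capital account: debt forgiveness received from foreign official creditors 92.1.)

-8058.7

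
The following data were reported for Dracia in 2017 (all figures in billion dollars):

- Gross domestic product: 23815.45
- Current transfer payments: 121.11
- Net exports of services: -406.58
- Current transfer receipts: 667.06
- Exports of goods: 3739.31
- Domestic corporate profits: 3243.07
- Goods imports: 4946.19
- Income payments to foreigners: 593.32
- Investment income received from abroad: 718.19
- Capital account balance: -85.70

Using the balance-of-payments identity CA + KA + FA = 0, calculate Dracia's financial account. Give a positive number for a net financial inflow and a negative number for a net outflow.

Goods balance = 3739.31 - 4946.19 = -1206.88
Services balance = -406.58
Trade balance (goods + services) = -1206.88 + (-406.58) = -1613.46
Net primary income = 718.19 - 593.32 = 124.87
Net secondary income = 667.06 - 121.11 = 545.95
Current account = -1613.46 + 124.87 + 545.95 = -942.64
Financial account = -(-942.64 + (-85.70)) = 1028.34

1028.34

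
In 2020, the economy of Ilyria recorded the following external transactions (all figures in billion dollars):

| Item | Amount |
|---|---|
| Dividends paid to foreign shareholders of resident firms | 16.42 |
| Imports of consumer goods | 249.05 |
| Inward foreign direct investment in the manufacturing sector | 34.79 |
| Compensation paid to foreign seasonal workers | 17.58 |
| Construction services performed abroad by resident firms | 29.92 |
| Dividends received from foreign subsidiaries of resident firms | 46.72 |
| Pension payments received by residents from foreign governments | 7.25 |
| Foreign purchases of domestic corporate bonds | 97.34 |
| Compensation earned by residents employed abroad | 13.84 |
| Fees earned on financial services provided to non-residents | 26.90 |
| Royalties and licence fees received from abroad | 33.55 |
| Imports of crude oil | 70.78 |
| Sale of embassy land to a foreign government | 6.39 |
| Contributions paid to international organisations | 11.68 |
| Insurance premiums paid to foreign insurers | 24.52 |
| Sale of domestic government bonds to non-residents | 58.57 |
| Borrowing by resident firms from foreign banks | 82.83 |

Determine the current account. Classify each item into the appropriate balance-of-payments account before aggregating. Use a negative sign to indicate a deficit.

Goods: -249.05 - 70.78 = -319.83
Services: 26.90 + 33.55 + 29.92 - 24.52 = 65.85
Primary income: -16.42 - 17.58 + 13.84 + 46.72 = 26.56
Secondary income: 7.25 - 11.68 = -4.43
Current account = (-319.83) + 65.85 + 26.56 + (-4.43) = -231.85
(Excluded from the current account — financial account: inward foreign direct investment in the manufacturing sector 34.79, foreign purchases of domestic corporate bonds 97.34, sale of domestic government bonds to non-residents 58.57, borrowing by resident firms from foreign banks 82.83; capital account: sale of embassy land to a foreign government 6.39.)

-231.85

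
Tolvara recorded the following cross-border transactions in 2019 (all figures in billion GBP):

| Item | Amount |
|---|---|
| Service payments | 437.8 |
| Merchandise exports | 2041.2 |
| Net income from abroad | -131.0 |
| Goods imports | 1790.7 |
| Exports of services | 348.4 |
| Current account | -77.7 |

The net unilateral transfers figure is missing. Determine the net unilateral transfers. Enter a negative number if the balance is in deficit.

Current account = goods balance + services balance + net primary income + net secondary income
Sum of the known components = 30.1
Net unilateral transfers = CA - (known components) = -77.7 - 30.1 = -107.8

-107.8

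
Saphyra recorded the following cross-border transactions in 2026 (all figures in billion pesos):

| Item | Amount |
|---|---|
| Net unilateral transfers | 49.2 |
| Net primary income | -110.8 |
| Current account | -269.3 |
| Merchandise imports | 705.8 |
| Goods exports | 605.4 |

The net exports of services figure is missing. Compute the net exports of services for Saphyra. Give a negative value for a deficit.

Current account = goods balance + services balance + net primary income + net secondary income
Sum of the known components = -162.0
Net exports of services = CA - (known components) = -269.3 - (-162.0) = -107.3

-107.3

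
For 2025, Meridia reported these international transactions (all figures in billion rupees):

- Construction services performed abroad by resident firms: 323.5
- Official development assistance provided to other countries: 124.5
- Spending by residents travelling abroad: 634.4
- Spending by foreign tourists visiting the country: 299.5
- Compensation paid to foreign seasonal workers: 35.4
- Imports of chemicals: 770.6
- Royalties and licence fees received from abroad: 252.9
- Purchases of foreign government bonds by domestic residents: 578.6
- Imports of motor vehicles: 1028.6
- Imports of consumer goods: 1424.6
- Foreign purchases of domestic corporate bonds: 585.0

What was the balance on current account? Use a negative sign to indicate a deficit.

Goods: -770.6 - 1424.6 - 1028.6 = -3223.8
Services: -634.4 + 299.5 + 252.9 + 323.5 = 241.5
Primary income: -35.4
Secondary income: -124.5
Current account = (-3223.8) + 241.5 + (-35.4) + (-124.5) = -3142.2
(Excluded from the current account — financial account: purchases of foreign government bonds by domestic residents 578.6, foreign purchases of domestic corporate bonds 585.0.)

-3142.2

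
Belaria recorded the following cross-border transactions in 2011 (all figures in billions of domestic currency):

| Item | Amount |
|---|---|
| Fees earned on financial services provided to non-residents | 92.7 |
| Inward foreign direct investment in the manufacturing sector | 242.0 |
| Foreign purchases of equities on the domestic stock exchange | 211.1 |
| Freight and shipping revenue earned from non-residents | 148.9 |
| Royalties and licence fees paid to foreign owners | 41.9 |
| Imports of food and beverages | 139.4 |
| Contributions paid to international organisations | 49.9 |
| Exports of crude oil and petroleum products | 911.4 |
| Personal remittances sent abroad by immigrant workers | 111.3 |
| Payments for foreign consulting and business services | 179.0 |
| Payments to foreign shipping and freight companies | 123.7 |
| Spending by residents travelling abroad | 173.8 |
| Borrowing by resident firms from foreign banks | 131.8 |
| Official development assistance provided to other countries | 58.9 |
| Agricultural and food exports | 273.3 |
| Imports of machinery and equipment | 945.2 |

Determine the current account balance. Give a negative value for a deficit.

Goods: -945.2 - 139.4 + 911.4 + 273.3 = 100.1
Services: -173.8 - 123.7 + 148.9 - 179.0 + 92.7 - 41.9 = -276.8
Secondary income: -111.3 - 58.9 - 49.9 = -220.1
Current account = 100.1 + (-276.8) + (-220.1) = -396.8
(Excluded from the current account — financial account: inward foreign direct investment in the manufacturing sector 242.0, foreign purchases of equities on the domestic stock exchange 211.1, borrowing by resident firms from foreign banks 131.8.)

-396.8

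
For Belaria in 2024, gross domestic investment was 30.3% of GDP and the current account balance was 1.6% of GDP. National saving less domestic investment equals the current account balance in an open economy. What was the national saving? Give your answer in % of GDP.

31.9

S = I + CA = 30.3 + 1.6 = 31.9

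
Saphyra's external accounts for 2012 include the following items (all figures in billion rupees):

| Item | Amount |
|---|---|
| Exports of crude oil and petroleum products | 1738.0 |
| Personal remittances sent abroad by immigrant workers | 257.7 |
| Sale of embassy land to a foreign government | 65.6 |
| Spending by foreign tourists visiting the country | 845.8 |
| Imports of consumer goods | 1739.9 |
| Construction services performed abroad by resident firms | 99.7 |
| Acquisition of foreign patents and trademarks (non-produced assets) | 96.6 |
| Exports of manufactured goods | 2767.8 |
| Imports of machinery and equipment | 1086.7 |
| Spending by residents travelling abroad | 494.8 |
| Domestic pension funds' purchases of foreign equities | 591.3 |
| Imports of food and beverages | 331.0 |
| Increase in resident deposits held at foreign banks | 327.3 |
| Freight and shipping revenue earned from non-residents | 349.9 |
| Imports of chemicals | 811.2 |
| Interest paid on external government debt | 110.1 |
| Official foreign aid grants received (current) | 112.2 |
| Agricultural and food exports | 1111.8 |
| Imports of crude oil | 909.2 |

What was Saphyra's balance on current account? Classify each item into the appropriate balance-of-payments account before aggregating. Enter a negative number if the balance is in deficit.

Goods: 2767.8 + 1738.0 - 331.0 - 1086.7 - 909.2 - 811.2 - 1739.9 + 1111.8 = 739.6
Services: 99.7 + 349.9 - 494.8 + 845.8 = 800.6
Primary income: -110.1
Secondary income: 112.2 - 257.7 = -145.5
Current account = 739.6 + 800.6 + (-110.1) + (-145.5) = 1284.6
(Excluded from the current account — capital account: sale of embassy land to a foreign government 65.6, acquisition of foreign patents and trademarks (non-produced assets) 96.6; financial account: domestic pension funds' purchases of foreign equities 591.3, increase in resident deposits held at foreign banks 327.3.)

1284.6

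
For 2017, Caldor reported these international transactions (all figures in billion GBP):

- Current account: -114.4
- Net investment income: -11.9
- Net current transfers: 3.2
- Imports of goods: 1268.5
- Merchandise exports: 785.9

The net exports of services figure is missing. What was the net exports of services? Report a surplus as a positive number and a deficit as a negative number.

Current account = goods balance + services balance + net primary income + net secondary income
Sum of the known components = -491.3
Net exports of services = CA - (known components) = -114.4 - (-491.3) = 376.9

376.9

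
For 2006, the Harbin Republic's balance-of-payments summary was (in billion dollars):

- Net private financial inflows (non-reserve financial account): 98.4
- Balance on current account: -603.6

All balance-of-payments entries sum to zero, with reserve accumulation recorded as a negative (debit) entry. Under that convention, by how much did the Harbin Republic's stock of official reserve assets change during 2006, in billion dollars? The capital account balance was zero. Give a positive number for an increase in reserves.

-505.2

Official reserve transactions balance = -((-603.6) + 98.4) = 505.2
An accumulation of reserves is recorded as a debit (negative entry), so the change in the stock of reserves is the negative of that balance.
Change in official reserves = -(505.2) = -505.2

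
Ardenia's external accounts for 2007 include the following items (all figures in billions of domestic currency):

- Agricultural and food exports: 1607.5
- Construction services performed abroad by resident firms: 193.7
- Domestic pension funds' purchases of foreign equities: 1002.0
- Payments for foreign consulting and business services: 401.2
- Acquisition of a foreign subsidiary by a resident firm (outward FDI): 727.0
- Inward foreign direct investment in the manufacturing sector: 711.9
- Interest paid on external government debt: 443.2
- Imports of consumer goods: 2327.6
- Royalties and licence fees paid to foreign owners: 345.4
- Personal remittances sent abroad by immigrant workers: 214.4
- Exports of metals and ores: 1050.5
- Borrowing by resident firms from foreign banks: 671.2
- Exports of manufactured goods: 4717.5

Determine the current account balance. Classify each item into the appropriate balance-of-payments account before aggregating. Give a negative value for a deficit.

3837.4

Goods: -2327.6 + 4717.5 + 1050.5 + 1607.5 = 5047.9
Services: 193.7 - 345.4 - 401.2 = -552.9
Primary income: -443.2
Secondary income: -214.4
Current account = 5047.9 + (-552.9) + (-443.2) + (-214.4) = 3837.4
(Excluded from the current account — financial account: domestic pension funds' purchases of foreign equities 1002.0, acquisition of a foreign subsidiary by a resident firm (outward FDI) 727.0, inward foreign direct investment in the manufacturing sector 711.9, borrowing by resident firms from foreign banks 671.2.)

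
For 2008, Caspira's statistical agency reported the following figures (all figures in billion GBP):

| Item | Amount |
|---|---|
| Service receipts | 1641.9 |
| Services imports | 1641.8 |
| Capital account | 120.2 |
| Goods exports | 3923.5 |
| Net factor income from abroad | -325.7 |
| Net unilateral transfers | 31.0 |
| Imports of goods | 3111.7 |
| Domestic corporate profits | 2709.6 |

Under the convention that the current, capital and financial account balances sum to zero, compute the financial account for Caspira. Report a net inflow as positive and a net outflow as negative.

Goods balance = 3923.5 - 3111.7 = 811.8
Services balance = 1641.9 - 1641.8 = 0.1
Trade balance (goods + services) = 811.8 + 0.1 = 811.9
Net primary income = -325.7
Net secondary income = 31.0
Current account = 811.9 + (-325.7) + 31.0 = 517.2
Financial account = -(517.2 + 120.2) = -637.4

-637.4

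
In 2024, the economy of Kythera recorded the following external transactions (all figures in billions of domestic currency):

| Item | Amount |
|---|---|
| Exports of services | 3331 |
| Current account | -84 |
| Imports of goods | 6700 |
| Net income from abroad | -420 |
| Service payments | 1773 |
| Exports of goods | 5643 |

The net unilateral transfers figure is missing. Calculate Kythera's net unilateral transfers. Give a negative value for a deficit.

-165

Current account = goods balance + services balance + net primary income + net secondary income
Sum of the known components = 81
Net unilateral transfers = CA - (known components) = -84 - 81 = -165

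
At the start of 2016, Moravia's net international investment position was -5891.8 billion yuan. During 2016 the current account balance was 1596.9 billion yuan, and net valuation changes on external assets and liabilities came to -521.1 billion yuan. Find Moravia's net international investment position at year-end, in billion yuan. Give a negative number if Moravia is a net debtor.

Change in NIIP = current account + net valuation change = 1596.9 + (-521.1) = 1075.8
End-of-year NIIP = -5891.8 + 1075.8 = -4816.0

-4816.0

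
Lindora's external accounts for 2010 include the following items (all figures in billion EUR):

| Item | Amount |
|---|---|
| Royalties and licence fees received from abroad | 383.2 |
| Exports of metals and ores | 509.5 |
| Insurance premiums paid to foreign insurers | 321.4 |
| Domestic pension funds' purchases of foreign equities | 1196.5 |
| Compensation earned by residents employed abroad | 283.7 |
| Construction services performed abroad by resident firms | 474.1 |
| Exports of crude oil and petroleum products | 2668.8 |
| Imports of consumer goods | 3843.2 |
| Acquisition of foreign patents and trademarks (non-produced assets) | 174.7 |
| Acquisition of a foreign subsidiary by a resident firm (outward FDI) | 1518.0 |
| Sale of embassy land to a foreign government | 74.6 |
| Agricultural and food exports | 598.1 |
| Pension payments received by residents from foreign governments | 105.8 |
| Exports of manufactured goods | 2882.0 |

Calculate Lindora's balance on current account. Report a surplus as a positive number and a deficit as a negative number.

3740.6

Goods: 509.5 + 598.1 + 2668.8 - 3843.2 + 2882.0 = 2815.2
Services: -321.4 + 383.2 + 474.1 = 535.9
Primary income: 283.7
Secondary income: 105.8
Current account = 2815.2 + 535.9 + 283.7 + 105.8 = 3740.6
(Excluded from the current account — financial account: domestic pension funds' purchases of foreign equities 1196.5, acquisition of a foreign subsidiary by a resident firm (outward FDI) 1518.0; capital account: acquisition of foreign patents and trademarks (non-produced assets) 174.7, sale of embassy land to a foreign government 74.6.)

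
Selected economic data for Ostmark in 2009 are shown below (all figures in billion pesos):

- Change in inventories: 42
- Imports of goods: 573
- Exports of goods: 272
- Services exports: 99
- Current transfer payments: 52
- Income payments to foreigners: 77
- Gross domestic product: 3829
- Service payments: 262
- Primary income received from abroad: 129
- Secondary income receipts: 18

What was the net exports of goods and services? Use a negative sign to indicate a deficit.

-464

Goods balance = 272 - 573 = -301
Services balance = 99 - 262 = -163
Trade balance (goods + services) = -301 + (-163) = -464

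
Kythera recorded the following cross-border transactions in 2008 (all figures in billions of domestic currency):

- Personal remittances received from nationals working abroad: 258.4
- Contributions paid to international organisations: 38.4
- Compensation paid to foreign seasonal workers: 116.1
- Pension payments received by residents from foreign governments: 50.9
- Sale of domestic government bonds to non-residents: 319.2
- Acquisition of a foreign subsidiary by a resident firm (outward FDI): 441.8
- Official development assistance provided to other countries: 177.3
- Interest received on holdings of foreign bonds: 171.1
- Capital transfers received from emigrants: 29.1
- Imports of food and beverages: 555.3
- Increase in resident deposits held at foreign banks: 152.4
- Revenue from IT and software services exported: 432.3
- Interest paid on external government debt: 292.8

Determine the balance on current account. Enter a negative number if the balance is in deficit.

-267.2

Goods: -555.3
Services: 432.3
Primary income: -116.1 - 292.8 + 171.1 = -237.8
Secondary income: 258.4 - 177.3 + 50.9 - 38.4 = 93.6
Current account = (-555.3) + 432.3 + (-237.8) + 93.6 = -267.2
(Excluded from the current account — financial account: sale of domestic government bonds to non-residents 319.2, acquisition of a foreign subsidiary by a resident firm (outward FDI) 441.8, increase in resident deposits held at foreign banks 152.4; capital account: capital transfers received from emigrants 29.1.)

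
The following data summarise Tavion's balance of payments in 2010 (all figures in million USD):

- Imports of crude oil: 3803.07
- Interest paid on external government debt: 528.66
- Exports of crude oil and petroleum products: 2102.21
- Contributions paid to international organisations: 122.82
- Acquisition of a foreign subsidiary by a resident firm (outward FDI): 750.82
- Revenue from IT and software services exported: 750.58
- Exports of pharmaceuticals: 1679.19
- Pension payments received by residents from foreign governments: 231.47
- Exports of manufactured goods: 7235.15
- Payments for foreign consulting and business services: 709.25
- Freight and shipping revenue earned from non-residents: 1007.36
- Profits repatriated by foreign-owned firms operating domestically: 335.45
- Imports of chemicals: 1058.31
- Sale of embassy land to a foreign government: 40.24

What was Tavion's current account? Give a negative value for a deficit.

Goods: 7235.15 - 3803.07 + 1679.19 + 2102.21 - 1058.31 = 6155.17
Services: 750.58 - 709.25 + 1007.36 = 1048.69
Primary income: -335.45 - 528.66 = -864.11
Secondary income: -122.82 + 231.47 = 108.65
Current account = 6155.17 + 1048.69 + (-864.11) + 108.65 = 6448.40
(Excluded from the current account — financial account: acquisition of a foreign subsidiary by a resident firm (outward FDI) 750.82; capital account: sale of embassy land to a foreign government 40.24.)

6448.40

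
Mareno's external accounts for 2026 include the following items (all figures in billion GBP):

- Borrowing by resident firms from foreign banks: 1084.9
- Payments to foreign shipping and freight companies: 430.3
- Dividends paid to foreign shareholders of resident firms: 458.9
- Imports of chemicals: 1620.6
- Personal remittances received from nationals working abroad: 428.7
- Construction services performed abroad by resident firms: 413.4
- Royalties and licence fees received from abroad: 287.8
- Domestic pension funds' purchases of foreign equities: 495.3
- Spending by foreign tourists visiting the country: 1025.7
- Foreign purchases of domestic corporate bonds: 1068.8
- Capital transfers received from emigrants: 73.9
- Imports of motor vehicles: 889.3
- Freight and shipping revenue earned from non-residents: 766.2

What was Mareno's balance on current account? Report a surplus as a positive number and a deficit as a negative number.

Goods: -1620.6 - 889.3 = -2509.9
Services: 766.2 + 413.4 + 287.8 - 430.3 + 1025.7 = 2062.8
Primary income: -458.9
Secondary income: 428.7
Current account = (-2509.9) + 2062.8 + (-458.9) + 428.7 = -477.3
(Excluded from the current account — financial account: borrowing by resident firms from foreign banks 1084.9, domestic pension funds' purchases of foreign equities 495.3, foreign purchases of domestic corporate bonds 1068.8; capital account: capital transfers received from emigrants 73.9.)

-477.3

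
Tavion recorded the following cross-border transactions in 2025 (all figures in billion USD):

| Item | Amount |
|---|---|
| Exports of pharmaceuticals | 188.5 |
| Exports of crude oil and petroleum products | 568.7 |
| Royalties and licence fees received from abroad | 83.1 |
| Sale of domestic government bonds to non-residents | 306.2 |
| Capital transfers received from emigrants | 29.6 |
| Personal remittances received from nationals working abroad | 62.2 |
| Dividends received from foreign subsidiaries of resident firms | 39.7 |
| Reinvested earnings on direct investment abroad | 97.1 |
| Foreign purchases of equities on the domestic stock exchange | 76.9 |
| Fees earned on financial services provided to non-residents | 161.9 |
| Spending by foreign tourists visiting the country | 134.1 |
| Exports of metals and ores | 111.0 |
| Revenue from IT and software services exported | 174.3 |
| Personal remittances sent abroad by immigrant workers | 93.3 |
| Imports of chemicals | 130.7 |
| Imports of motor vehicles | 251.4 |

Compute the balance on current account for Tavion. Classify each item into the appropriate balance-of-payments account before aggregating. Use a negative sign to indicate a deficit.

Goods: -251.4 + 111.0 - 130.7 + 188.5 + 568.7 = 486.1
Services: 174.3 + 134.1 + 161.9 + 83.1 = 553.4
Primary income: 39.7 + 97.1 = 136.8
Secondary income: 62.2 - 93.3 = -31.1
Current account = 486.1 + 553.4 + 136.8 + (-31.1) = 1145.2
(Excluded from the current account — financial account: sale of domestic government bonds to non-residents 306.2, foreign purchases of equities on the domestic stock exchange 76.9; capital account: capital transfers received from emigrants 29.6.)

1145.2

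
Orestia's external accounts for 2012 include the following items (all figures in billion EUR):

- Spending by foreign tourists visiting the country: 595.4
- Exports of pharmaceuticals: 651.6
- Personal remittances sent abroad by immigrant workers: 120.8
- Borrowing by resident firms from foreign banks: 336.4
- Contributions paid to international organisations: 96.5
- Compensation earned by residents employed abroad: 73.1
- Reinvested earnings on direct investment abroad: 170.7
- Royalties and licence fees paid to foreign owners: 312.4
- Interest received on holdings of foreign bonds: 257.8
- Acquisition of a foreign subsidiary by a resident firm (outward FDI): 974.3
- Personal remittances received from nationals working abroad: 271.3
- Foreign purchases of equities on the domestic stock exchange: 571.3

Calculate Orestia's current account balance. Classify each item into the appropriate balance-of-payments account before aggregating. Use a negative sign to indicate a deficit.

1490.2

Goods: 651.6
Services: 595.4 - 312.4 = 283.0
Primary income: 257.8 + 170.7 + 73.1 = 501.6
Secondary income: 271.3 - 120.8 - 96.5 = 54.0
Current account = 651.6 + 283.0 + 501.6 + 54.0 = 1490.2
(Excluded from the current account — financial account: borrowing by resident firms from foreign banks 336.4, acquisition of a foreign subsidiary by a resident firm (outward FDI) 974.3, foreign purchases of equities on the domestic stock exchange 571.3.)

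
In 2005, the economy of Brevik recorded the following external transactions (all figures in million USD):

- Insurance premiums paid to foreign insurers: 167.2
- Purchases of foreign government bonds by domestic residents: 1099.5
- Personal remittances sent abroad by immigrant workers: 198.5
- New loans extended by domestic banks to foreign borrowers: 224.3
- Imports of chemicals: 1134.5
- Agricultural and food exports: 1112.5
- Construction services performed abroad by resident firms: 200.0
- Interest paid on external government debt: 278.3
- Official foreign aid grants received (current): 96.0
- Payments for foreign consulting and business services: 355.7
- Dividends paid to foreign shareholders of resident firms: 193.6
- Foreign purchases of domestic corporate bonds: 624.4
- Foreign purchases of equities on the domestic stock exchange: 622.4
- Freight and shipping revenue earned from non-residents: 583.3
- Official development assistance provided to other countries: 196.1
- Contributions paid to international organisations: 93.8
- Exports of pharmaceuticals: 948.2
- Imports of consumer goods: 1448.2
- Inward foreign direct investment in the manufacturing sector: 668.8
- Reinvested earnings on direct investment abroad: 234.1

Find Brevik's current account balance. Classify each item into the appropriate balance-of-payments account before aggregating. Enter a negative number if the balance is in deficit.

Goods: -1448.2 + 948.2 + 1112.5 - 1134.5 = -522.0
Services: 583.3 - 167.2 + 200.0 - 355.7 = 260.4
Primary income: 234.1 - 278.3 - 193.6 = -237.8
Secondary income: -198.5 - 196.1 + 96.0 - 93.8 = -392.4
Current account = (-522.0) + 260.4 + (-237.8) + (-392.4) = -891.8
(Excluded from the current account — financial account: purchases of foreign government bonds by domestic residents 1099.5, new loans extended by domestic banks to foreign borrowers 224.3, foreign purchases of domestic corporate bonds 624.4, foreign purchases of equities on the domestic stock exchange 622.4, inward foreign direct investment in the manufacturing sector 668.8.)

-891.8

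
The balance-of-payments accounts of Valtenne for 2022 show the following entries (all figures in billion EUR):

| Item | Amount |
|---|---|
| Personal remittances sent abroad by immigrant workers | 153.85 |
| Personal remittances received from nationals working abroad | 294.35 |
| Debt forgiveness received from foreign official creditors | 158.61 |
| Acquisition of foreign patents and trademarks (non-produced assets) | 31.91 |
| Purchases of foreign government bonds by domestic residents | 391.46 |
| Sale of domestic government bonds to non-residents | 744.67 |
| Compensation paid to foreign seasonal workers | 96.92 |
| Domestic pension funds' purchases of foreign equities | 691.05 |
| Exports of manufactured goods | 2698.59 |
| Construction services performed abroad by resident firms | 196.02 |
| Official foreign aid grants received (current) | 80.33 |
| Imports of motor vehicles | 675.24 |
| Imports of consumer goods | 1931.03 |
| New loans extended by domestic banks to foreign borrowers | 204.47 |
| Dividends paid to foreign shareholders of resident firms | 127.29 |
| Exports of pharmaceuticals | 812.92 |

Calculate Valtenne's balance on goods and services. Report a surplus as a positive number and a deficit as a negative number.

1101.26

Goods: -675.24 + 2698.59 - 1931.03 + 812.92 = 905.24
Services: 196.02
Trade balance = 905.24 + 196.02 = 1101.26
(Excluded from the trade balance — secondary income: personal remittances sent abroad by immigrant workers 153.85, personal remittances received from nationals working abroad 294.35, official foreign aid grants received (current) 80.33; capital account: debt forgiveness received from foreign official creditors 158.61, acquisition of foreign patents and trademarks (non-produced assets) 31.91; financial account: purchases of foreign government bonds by domestic residents 391.46, sale of domestic government bonds to non-residents 744.67, domestic pension funds' purchases of foreign equities 691.05, new loans extended by domestic banks to foreign borrowers 204.47; primary income: compensation paid to foreign seasonal workers 96.92, dividends paid to foreign shareholders of resident firms 127.29.)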